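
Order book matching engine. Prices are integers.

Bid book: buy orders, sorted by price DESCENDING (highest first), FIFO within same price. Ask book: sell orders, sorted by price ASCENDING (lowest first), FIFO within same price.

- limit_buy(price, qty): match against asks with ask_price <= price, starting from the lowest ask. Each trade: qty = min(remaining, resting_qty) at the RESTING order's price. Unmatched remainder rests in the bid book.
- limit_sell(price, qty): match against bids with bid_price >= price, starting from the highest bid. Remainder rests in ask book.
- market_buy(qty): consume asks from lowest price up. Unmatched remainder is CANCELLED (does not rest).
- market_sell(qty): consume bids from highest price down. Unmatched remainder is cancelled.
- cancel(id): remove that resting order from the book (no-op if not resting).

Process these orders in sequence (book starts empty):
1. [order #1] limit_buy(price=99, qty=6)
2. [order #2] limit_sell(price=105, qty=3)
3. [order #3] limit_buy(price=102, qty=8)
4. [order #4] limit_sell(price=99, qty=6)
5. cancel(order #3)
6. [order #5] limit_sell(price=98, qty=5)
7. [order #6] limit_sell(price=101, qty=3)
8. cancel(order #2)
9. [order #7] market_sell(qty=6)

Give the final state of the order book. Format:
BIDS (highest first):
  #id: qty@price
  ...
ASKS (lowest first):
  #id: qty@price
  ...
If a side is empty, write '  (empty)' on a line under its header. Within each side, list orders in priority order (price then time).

Answer: BIDS (highest first):
  (empty)
ASKS (lowest first):
  #6: 3@101

Derivation:
After op 1 [order #1] limit_buy(price=99, qty=6): fills=none; bids=[#1:6@99] asks=[-]
After op 2 [order #2] limit_sell(price=105, qty=3): fills=none; bids=[#1:6@99] asks=[#2:3@105]
After op 3 [order #3] limit_buy(price=102, qty=8): fills=none; bids=[#3:8@102 #1:6@99] asks=[#2:3@105]
After op 4 [order #4] limit_sell(price=99, qty=6): fills=#3x#4:6@102; bids=[#3:2@102 #1:6@99] asks=[#2:3@105]
After op 5 cancel(order #3): fills=none; bids=[#1:6@99] asks=[#2:3@105]
After op 6 [order #5] limit_sell(price=98, qty=5): fills=#1x#5:5@99; bids=[#1:1@99] asks=[#2:3@105]
After op 7 [order #6] limit_sell(price=101, qty=3): fills=none; bids=[#1:1@99] asks=[#6:3@101 #2:3@105]
After op 8 cancel(order #2): fills=none; bids=[#1:1@99] asks=[#6:3@101]
After op 9 [order #7] market_sell(qty=6): fills=#1x#7:1@99; bids=[-] asks=[#6:3@101]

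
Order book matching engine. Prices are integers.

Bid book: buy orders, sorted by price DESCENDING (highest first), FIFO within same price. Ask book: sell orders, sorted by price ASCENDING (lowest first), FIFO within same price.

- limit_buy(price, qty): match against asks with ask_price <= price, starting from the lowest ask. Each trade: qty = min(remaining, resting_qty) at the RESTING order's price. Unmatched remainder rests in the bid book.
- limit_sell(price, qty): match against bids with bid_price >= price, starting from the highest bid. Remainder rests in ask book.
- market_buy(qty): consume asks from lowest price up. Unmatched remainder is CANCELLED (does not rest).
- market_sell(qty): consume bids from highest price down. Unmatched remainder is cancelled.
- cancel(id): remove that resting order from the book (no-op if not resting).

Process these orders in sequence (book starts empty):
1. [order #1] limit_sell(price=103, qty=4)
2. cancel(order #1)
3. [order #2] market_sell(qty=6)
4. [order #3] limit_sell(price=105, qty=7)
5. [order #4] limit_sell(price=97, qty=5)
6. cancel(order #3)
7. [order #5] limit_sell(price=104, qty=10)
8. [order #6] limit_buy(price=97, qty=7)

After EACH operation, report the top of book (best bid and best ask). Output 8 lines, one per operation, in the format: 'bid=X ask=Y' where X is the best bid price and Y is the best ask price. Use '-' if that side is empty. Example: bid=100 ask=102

After op 1 [order #1] limit_sell(price=103, qty=4): fills=none; bids=[-] asks=[#1:4@103]
After op 2 cancel(order #1): fills=none; bids=[-] asks=[-]
After op 3 [order #2] market_sell(qty=6): fills=none; bids=[-] asks=[-]
After op 4 [order #3] limit_sell(price=105, qty=7): fills=none; bids=[-] asks=[#3:7@105]
After op 5 [order #4] limit_sell(price=97, qty=5): fills=none; bids=[-] asks=[#4:5@97 #3:7@105]
After op 6 cancel(order #3): fills=none; bids=[-] asks=[#4:5@97]
After op 7 [order #5] limit_sell(price=104, qty=10): fills=none; bids=[-] asks=[#4:5@97 #5:10@104]
After op 8 [order #6] limit_buy(price=97, qty=7): fills=#6x#4:5@97; bids=[#6:2@97] asks=[#5:10@104]

Answer: bid=- ask=103
bid=- ask=-
bid=- ask=-
bid=- ask=105
bid=- ask=97
bid=- ask=97
bid=- ask=97
bid=97 ask=104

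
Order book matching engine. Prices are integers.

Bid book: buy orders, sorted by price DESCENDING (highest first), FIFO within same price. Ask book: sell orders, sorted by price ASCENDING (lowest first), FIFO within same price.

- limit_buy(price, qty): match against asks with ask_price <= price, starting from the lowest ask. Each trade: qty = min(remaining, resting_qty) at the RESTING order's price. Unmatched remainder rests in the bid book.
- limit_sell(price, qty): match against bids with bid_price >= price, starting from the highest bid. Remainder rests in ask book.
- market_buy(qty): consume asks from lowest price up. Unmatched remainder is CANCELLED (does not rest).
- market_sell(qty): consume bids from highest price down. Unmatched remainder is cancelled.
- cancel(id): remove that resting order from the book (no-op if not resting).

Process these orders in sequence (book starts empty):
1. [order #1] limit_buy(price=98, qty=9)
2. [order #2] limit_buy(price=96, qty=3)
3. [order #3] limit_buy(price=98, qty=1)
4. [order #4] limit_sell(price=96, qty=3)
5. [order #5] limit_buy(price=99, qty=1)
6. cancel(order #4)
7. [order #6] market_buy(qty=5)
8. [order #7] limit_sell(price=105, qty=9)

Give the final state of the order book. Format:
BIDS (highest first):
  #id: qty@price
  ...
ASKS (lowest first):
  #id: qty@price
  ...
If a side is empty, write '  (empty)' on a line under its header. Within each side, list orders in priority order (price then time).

Answer: BIDS (highest first):
  #5: 1@99
  #1: 6@98
  #3: 1@98
  #2: 3@96
ASKS (lowest first):
  #7: 9@105

Derivation:
After op 1 [order #1] limit_buy(price=98, qty=9): fills=none; bids=[#1:9@98] asks=[-]
After op 2 [order #2] limit_buy(price=96, qty=3): fills=none; bids=[#1:9@98 #2:3@96] asks=[-]
After op 3 [order #3] limit_buy(price=98, qty=1): fills=none; bids=[#1:9@98 #3:1@98 #2:3@96] asks=[-]
After op 4 [order #4] limit_sell(price=96, qty=3): fills=#1x#4:3@98; bids=[#1:6@98 #3:1@98 #2:3@96] asks=[-]
After op 5 [order #5] limit_buy(price=99, qty=1): fills=none; bids=[#5:1@99 #1:6@98 #3:1@98 #2:3@96] asks=[-]
After op 6 cancel(order #4): fills=none; bids=[#5:1@99 #1:6@98 #3:1@98 #2:3@96] asks=[-]
After op 7 [order #6] market_buy(qty=5): fills=none; bids=[#5:1@99 #1:6@98 #3:1@98 #2:3@96] asks=[-]
After op 8 [order #7] limit_sell(price=105, qty=9): fills=none; bids=[#5:1@99 #1:6@98 #3:1@98 #2:3@96] asks=[#7:9@105]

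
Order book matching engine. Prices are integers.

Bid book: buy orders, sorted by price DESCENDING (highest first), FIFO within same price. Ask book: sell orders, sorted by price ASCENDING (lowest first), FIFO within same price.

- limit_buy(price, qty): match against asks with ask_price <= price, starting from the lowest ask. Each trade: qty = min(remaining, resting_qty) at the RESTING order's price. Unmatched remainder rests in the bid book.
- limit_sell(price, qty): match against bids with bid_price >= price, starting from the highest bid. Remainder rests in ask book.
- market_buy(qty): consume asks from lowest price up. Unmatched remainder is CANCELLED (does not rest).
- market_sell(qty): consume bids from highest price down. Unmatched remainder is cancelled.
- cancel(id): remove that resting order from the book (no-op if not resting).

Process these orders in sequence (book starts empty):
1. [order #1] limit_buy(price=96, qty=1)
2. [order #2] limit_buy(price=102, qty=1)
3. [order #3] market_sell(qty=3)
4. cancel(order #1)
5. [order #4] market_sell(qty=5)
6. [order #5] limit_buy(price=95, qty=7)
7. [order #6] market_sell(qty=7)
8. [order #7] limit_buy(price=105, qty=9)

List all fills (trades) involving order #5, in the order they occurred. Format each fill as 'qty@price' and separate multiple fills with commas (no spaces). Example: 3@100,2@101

Answer: 7@95

Derivation:
After op 1 [order #1] limit_buy(price=96, qty=1): fills=none; bids=[#1:1@96] asks=[-]
After op 2 [order #2] limit_buy(price=102, qty=1): fills=none; bids=[#2:1@102 #1:1@96] asks=[-]
After op 3 [order #3] market_sell(qty=3): fills=#2x#3:1@102 #1x#3:1@96; bids=[-] asks=[-]
After op 4 cancel(order #1): fills=none; bids=[-] asks=[-]
After op 5 [order #4] market_sell(qty=5): fills=none; bids=[-] asks=[-]
After op 6 [order #5] limit_buy(price=95, qty=7): fills=none; bids=[#5:7@95] asks=[-]
After op 7 [order #6] market_sell(qty=7): fills=#5x#6:7@95; bids=[-] asks=[-]
After op 8 [order #7] limit_buy(price=105, qty=9): fills=none; bids=[#7:9@105] asks=[-]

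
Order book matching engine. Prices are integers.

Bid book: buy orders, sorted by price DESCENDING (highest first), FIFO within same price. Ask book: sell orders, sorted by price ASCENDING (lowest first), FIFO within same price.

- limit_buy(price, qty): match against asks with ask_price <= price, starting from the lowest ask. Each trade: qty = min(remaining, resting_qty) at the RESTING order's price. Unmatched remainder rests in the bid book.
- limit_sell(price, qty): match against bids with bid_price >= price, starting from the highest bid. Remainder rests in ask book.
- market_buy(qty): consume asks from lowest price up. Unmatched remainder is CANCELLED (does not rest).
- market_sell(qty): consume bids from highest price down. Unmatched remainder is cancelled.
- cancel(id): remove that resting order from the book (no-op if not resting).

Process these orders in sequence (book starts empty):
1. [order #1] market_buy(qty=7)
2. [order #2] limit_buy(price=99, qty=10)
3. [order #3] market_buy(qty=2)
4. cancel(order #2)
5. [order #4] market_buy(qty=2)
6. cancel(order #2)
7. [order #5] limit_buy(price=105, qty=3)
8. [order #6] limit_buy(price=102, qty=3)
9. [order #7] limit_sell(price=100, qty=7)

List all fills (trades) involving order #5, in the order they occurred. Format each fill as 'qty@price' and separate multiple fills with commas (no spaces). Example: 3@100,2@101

After op 1 [order #1] market_buy(qty=7): fills=none; bids=[-] asks=[-]
After op 2 [order #2] limit_buy(price=99, qty=10): fills=none; bids=[#2:10@99] asks=[-]
After op 3 [order #3] market_buy(qty=2): fills=none; bids=[#2:10@99] asks=[-]
After op 4 cancel(order #2): fills=none; bids=[-] asks=[-]
After op 5 [order #4] market_buy(qty=2): fills=none; bids=[-] asks=[-]
After op 6 cancel(order #2): fills=none; bids=[-] asks=[-]
After op 7 [order #5] limit_buy(price=105, qty=3): fills=none; bids=[#5:3@105] asks=[-]
After op 8 [order #6] limit_buy(price=102, qty=3): fills=none; bids=[#5:3@105 #6:3@102] asks=[-]
After op 9 [order #7] limit_sell(price=100, qty=7): fills=#5x#7:3@105 #6x#7:3@102; bids=[-] asks=[#7:1@100]

Answer: 3@105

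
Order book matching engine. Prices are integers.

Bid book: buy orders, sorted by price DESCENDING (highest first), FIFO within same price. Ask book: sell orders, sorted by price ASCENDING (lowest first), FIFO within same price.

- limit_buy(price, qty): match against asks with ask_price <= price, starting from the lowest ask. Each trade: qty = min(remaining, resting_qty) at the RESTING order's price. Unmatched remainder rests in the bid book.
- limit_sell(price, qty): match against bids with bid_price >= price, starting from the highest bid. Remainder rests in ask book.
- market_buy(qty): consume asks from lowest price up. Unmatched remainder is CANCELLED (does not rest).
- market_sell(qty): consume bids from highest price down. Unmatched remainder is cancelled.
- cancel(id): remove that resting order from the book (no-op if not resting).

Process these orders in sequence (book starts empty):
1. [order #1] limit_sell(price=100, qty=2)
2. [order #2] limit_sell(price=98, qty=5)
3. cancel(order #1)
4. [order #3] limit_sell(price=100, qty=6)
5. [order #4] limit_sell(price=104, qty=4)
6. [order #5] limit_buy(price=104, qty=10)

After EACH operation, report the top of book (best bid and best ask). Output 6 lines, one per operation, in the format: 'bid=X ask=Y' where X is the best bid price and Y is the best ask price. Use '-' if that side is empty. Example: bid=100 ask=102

Answer: bid=- ask=100
bid=- ask=98
bid=- ask=98
bid=- ask=98
bid=- ask=98
bid=- ask=100

Derivation:
After op 1 [order #1] limit_sell(price=100, qty=2): fills=none; bids=[-] asks=[#1:2@100]
After op 2 [order #2] limit_sell(price=98, qty=5): fills=none; bids=[-] asks=[#2:5@98 #1:2@100]
After op 3 cancel(order #1): fills=none; bids=[-] asks=[#2:5@98]
After op 4 [order #3] limit_sell(price=100, qty=6): fills=none; bids=[-] asks=[#2:5@98 #3:6@100]
After op 5 [order #4] limit_sell(price=104, qty=4): fills=none; bids=[-] asks=[#2:5@98 #3:6@100 #4:4@104]
After op 6 [order #5] limit_buy(price=104, qty=10): fills=#5x#2:5@98 #5x#3:5@100; bids=[-] asks=[#3:1@100 #4:4@104]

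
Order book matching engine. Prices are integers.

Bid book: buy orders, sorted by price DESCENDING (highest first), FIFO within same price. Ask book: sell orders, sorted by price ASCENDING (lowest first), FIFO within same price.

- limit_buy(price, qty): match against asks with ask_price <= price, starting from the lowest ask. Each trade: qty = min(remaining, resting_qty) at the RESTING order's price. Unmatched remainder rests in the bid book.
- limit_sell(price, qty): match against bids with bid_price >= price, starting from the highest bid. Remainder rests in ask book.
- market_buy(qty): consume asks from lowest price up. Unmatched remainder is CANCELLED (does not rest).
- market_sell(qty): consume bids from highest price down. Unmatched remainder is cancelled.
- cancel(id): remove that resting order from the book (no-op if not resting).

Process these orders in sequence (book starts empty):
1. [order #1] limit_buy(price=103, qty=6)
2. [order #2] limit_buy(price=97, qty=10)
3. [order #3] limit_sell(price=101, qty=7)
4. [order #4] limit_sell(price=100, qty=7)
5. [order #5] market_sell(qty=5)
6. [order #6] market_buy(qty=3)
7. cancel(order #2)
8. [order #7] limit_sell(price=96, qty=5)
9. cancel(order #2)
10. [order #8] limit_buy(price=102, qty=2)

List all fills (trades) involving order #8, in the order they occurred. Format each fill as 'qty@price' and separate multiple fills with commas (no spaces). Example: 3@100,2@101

Answer: 2@96

Derivation:
After op 1 [order #1] limit_buy(price=103, qty=6): fills=none; bids=[#1:6@103] asks=[-]
After op 2 [order #2] limit_buy(price=97, qty=10): fills=none; bids=[#1:6@103 #2:10@97] asks=[-]
After op 3 [order #3] limit_sell(price=101, qty=7): fills=#1x#3:6@103; bids=[#2:10@97] asks=[#3:1@101]
After op 4 [order #4] limit_sell(price=100, qty=7): fills=none; bids=[#2:10@97] asks=[#4:7@100 #3:1@101]
After op 5 [order #5] market_sell(qty=5): fills=#2x#5:5@97; bids=[#2:5@97] asks=[#4:7@100 #3:1@101]
After op 6 [order #6] market_buy(qty=3): fills=#6x#4:3@100; bids=[#2:5@97] asks=[#4:4@100 #3:1@101]
After op 7 cancel(order #2): fills=none; bids=[-] asks=[#4:4@100 #3:1@101]
After op 8 [order #7] limit_sell(price=96, qty=5): fills=none; bids=[-] asks=[#7:5@96 #4:4@100 #3:1@101]
After op 9 cancel(order #2): fills=none; bids=[-] asks=[#7:5@96 #4:4@100 #3:1@101]
After op 10 [order #8] limit_buy(price=102, qty=2): fills=#8x#7:2@96; bids=[-] asks=[#7:3@96 #4:4@100 #3:1@101]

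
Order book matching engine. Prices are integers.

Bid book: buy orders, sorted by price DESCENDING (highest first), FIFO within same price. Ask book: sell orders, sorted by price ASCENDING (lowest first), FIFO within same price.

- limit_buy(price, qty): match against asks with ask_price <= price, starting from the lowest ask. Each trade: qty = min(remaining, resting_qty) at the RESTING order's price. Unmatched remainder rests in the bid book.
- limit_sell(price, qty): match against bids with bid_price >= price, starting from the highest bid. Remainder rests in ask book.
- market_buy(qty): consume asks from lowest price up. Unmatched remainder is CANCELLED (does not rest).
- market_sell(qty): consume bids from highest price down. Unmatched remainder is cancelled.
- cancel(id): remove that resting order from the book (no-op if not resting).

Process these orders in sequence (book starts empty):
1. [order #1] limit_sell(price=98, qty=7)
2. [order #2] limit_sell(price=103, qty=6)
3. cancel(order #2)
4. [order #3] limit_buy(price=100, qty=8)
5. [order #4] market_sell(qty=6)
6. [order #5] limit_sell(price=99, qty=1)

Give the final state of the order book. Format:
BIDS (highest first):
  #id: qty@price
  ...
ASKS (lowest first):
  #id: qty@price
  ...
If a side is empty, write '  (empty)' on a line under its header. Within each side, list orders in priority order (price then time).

Answer: BIDS (highest first):
  (empty)
ASKS (lowest first):
  #5: 1@99

Derivation:
After op 1 [order #1] limit_sell(price=98, qty=7): fills=none; bids=[-] asks=[#1:7@98]
After op 2 [order #2] limit_sell(price=103, qty=6): fills=none; bids=[-] asks=[#1:7@98 #2:6@103]
After op 3 cancel(order #2): fills=none; bids=[-] asks=[#1:7@98]
After op 4 [order #3] limit_buy(price=100, qty=8): fills=#3x#1:7@98; bids=[#3:1@100] asks=[-]
After op 5 [order #4] market_sell(qty=6): fills=#3x#4:1@100; bids=[-] asks=[-]
After op 6 [order #5] limit_sell(price=99, qty=1): fills=none; bids=[-] asks=[#5:1@99]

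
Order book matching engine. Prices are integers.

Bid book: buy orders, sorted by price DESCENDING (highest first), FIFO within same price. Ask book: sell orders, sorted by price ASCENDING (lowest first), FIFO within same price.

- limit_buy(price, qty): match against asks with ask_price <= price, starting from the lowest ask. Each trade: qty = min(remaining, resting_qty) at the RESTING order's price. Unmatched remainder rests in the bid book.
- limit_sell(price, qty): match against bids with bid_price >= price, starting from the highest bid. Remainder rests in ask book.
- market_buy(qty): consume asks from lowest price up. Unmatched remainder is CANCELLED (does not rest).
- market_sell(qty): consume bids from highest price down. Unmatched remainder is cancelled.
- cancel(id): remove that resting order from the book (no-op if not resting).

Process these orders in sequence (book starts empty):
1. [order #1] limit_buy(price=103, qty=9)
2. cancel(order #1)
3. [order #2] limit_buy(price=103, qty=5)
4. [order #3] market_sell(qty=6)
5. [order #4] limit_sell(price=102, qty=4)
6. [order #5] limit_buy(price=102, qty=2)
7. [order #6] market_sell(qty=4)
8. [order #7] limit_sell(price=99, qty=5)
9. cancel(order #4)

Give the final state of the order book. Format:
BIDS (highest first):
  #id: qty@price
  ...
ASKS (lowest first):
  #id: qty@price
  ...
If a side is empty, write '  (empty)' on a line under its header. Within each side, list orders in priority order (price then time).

Answer: BIDS (highest first):
  (empty)
ASKS (lowest first):
  #7: 5@99

Derivation:
After op 1 [order #1] limit_buy(price=103, qty=9): fills=none; bids=[#1:9@103] asks=[-]
After op 2 cancel(order #1): fills=none; bids=[-] asks=[-]
After op 3 [order #2] limit_buy(price=103, qty=5): fills=none; bids=[#2:5@103] asks=[-]
After op 4 [order #3] market_sell(qty=6): fills=#2x#3:5@103; bids=[-] asks=[-]
After op 5 [order #4] limit_sell(price=102, qty=4): fills=none; bids=[-] asks=[#4:4@102]
After op 6 [order #5] limit_buy(price=102, qty=2): fills=#5x#4:2@102; bids=[-] asks=[#4:2@102]
After op 7 [order #6] market_sell(qty=4): fills=none; bids=[-] asks=[#4:2@102]
After op 8 [order #7] limit_sell(price=99, qty=5): fills=none; bids=[-] asks=[#7:5@99 #4:2@102]
After op 9 cancel(order #4): fills=none; bids=[-] asks=[#7:5@99]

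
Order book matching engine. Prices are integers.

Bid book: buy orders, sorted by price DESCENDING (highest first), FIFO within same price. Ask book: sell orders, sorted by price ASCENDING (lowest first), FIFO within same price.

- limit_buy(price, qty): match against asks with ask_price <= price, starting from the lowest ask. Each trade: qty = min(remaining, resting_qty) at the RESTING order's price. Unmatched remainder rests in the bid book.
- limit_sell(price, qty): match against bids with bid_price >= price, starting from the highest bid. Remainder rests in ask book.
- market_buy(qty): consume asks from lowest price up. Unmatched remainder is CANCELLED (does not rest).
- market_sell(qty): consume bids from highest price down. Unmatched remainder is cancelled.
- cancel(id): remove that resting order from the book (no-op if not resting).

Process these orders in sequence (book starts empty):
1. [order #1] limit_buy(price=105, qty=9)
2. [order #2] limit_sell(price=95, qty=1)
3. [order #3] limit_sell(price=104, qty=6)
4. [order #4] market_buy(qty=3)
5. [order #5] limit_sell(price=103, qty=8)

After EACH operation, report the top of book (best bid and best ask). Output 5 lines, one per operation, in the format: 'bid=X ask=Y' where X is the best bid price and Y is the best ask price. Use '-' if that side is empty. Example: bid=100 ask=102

After op 1 [order #1] limit_buy(price=105, qty=9): fills=none; bids=[#1:9@105] asks=[-]
After op 2 [order #2] limit_sell(price=95, qty=1): fills=#1x#2:1@105; bids=[#1:8@105] asks=[-]
After op 3 [order #3] limit_sell(price=104, qty=6): fills=#1x#3:6@105; bids=[#1:2@105] asks=[-]
After op 4 [order #4] market_buy(qty=3): fills=none; bids=[#1:2@105] asks=[-]
After op 5 [order #5] limit_sell(price=103, qty=8): fills=#1x#5:2@105; bids=[-] asks=[#5:6@103]

Answer: bid=105 ask=-
bid=105 ask=-
bid=105 ask=-
bid=105 ask=-
bid=- ask=103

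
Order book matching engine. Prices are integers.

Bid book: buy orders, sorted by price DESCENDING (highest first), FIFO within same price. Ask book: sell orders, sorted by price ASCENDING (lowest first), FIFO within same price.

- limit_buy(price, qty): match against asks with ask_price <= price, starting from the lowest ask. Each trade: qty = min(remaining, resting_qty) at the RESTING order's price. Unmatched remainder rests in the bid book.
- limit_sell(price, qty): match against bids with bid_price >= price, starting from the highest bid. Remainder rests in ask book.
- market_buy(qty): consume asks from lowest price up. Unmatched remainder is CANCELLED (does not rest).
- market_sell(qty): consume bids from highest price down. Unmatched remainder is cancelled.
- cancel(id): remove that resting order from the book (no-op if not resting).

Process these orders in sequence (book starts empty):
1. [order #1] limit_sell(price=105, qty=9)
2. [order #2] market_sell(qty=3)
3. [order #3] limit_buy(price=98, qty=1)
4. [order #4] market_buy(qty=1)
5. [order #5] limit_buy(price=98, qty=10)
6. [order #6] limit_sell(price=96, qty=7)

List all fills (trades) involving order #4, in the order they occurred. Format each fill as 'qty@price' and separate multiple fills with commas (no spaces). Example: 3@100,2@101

Answer: 1@105

Derivation:
After op 1 [order #1] limit_sell(price=105, qty=9): fills=none; bids=[-] asks=[#1:9@105]
After op 2 [order #2] market_sell(qty=3): fills=none; bids=[-] asks=[#1:9@105]
After op 3 [order #3] limit_buy(price=98, qty=1): fills=none; bids=[#3:1@98] asks=[#1:9@105]
After op 4 [order #4] market_buy(qty=1): fills=#4x#1:1@105; bids=[#3:1@98] asks=[#1:8@105]
After op 5 [order #5] limit_buy(price=98, qty=10): fills=none; bids=[#3:1@98 #5:10@98] asks=[#1:8@105]
After op 6 [order #6] limit_sell(price=96, qty=7): fills=#3x#6:1@98 #5x#6:6@98; bids=[#5:4@98] asks=[#1:8@105]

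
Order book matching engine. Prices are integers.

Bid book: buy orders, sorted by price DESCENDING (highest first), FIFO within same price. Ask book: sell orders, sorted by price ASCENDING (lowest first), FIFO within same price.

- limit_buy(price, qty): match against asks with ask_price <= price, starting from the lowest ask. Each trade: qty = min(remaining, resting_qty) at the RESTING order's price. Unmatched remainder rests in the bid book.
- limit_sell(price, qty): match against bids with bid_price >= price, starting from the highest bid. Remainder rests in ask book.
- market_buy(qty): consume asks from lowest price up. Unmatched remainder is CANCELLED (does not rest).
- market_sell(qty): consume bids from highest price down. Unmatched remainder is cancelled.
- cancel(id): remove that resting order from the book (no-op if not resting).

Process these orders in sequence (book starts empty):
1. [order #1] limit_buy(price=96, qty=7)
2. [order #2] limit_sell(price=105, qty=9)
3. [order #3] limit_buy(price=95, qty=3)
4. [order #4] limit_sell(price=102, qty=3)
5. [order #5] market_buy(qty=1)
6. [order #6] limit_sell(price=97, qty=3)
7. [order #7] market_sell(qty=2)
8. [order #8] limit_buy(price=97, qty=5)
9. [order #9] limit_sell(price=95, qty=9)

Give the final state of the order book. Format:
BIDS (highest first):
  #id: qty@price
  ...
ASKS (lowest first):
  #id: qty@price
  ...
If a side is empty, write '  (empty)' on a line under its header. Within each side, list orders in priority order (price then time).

After op 1 [order #1] limit_buy(price=96, qty=7): fills=none; bids=[#1:7@96] asks=[-]
After op 2 [order #2] limit_sell(price=105, qty=9): fills=none; bids=[#1:7@96] asks=[#2:9@105]
After op 3 [order #3] limit_buy(price=95, qty=3): fills=none; bids=[#1:7@96 #3:3@95] asks=[#2:9@105]
After op 4 [order #4] limit_sell(price=102, qty=3): fills=none; bids=[#1:7@96 #3:3@95] asks=[#4:3@102 #2:9@105]
After op 5 [order #5] market_buy(qty=1): fills=#5x#4:1@102; bids=[#1:7@96 #3:3@95] asks=[#4:2@102 #2:9@105]
After op 6 [order #6] limit_sell(price=97, qty=3): fills=none; bids=[#1:7@96 #3:3@95] asks=[#6:3@97 #4:2@102 #2:9@105]
After op 7 [order #7] market_sell(qty=2): fills=#1x#7:2@96; bids=[#1:5@96 #3:3@95] asks=[#6:3@97 #4:2@102 #2:9@105]
After op 8 [order #8] limit_buy(price=97, qty=5): fills=#8x#6:3@97; bids=[#8:2@97 #1:5@96 #3:3@95] asks=[#4:2@102 #2:9@105]
After op 9 [order #9] limit_sell(price=95, qty=9): fills=#8x#9:2@97 #1x#9:5@96 #3x#9:2@95; bids=[#3:1@95] asks=[#4:2@102 #2:9@105]

Answer: BIDS (highest first):
  #3: 1@95
ASKS (lowest first):
  #4: 2@102
  #2: 9@105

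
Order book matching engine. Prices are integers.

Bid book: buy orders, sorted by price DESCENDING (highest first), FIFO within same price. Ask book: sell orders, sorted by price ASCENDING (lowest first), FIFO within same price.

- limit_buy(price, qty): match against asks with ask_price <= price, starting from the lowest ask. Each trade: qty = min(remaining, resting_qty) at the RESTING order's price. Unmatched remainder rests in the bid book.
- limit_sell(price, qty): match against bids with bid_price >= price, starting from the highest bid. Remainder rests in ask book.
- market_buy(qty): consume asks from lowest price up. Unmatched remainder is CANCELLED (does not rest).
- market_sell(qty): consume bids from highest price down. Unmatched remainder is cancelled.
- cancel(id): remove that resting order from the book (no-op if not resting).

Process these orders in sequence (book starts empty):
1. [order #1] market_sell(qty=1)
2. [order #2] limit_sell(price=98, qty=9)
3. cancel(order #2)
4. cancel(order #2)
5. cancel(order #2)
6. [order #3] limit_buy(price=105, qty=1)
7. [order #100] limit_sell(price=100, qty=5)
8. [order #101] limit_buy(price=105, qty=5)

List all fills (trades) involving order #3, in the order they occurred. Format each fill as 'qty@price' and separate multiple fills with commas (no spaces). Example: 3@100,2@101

After op 1 [order #1] market_sell(qty=1): fills=none; bids=[-] asks=[-]
After op 2 [order #2] limit_sell(price=98, qty=9): fills=none; bids=[-] asks=[#2:9@98]
After op 3 cancel(order #2): fills=none; bids=[-] asks=[-]
After op 4 cancel(order #2): fills=none; bids=[-] asks=[-]
After op 5 cancel(order #2): fills=none; bids=[-] asks=[-]
After op 6 [order #3] limit_buy(price=105, qty=1): fills=none; bids=[#3:1@105] asks=[-]
After op 7 [order #100] limit_sell(price=100, qty=5): fills=#3x#100:1@105; bids=[-] asks=[#100:4@100]
After op 8 [order #101] limit_buy(price=105, qty=5): fills=#101x#100:4@100; bids=[#101:1@105] asks=[-]

Answer: 1@105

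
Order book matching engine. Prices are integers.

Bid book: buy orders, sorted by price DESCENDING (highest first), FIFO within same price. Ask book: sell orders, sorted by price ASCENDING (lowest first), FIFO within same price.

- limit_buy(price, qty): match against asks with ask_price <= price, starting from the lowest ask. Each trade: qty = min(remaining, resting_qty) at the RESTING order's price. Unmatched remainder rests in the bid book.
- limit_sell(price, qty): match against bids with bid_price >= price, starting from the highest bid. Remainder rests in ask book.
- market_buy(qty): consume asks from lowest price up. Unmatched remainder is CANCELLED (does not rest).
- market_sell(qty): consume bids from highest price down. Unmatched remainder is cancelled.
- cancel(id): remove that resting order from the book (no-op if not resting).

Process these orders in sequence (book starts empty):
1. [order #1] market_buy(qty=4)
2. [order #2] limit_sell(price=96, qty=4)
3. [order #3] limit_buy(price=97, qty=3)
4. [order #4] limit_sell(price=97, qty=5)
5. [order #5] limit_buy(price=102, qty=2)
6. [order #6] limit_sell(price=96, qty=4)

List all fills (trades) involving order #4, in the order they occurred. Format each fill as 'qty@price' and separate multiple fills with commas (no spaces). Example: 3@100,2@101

After op 1 [order #1] market_buy(qty=4): fills=none; bids=[-] asks=[-]
After op 2 [order #2] limit_sell(price=96, qty=4): fills=none; bids=[-] asks=[#2:4@96]
After op 3 [order #3] limit_buy(price=97, qty=3): fills=#3x#2:3@96; bids=[-] asks=[#2:1@96]
After op 4 [order #4] limit_sell(price=97, qty=5): fills=none; bids=[-] asks=[#2:1@96 #4:5@97]
After op 5 [order #5] limit_buy(price=102, qty=2): fills=#5x#2:1@96 #5x#4:1@97; bids=[-] asks=[#4:4@97]
After op 6 [order #6] limit_sell(price=96, qty=4): fills=none; bids=[-] asks=[#6:4@96 #4:4@97]

Answer: 1@97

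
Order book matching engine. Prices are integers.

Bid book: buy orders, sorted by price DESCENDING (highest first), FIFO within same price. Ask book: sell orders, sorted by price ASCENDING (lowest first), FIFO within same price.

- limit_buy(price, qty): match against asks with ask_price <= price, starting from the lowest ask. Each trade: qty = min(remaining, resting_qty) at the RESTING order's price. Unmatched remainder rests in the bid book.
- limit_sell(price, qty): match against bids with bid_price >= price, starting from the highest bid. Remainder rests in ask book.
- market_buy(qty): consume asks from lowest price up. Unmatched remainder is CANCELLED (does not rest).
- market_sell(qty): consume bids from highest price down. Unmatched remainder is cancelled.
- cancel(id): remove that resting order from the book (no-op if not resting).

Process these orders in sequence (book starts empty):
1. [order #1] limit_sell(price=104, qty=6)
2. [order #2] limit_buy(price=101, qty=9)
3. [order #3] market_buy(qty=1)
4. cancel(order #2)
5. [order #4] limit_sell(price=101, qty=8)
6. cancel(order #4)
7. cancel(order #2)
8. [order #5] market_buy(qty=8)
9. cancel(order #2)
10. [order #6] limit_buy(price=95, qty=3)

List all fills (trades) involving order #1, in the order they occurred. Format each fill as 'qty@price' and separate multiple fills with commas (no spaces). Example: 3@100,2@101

After op 1 [order #1] limit_sell(price=104, qty=6): fills=none; bids=[-] asks=[#1:6@104]
After op 2 [order #2] limit_buy(price=101, qty=9): fills=none; bids=[#2:9@101] asks=[#1:6@104]
After op 3 [order #3] market_buy(qty=1): fills=#3x#1:1@104; bids=[#2:9@101] asks=[#1:5@104]
After op 4 cancel(order #2): fills=none; bids=[-] asks=[#1:5@104]
After op 5 [order #4] limit_sell(price=101, qty=8): fills=none; bids=[-] asks=[#4:8@101 #1:5@104]
After op 6 cancel(order #4): fills=none; bids=[-] asks=[#1:5@104]
After op 7 cancel(order #2): fills=none; bids=[-] asks=[#1:5@104]
After op 8 [order #5] market_buy(qty=8): fills=#5x#1:5@104; bids=[-] asks=[-]
After op 9 cancel(order #2): fills=none; bids=[-] asks=[-]
After op 10 [order #6] limit_buy(price=95, qty=3): fills=none; bids=[#6:3@95] asks=[-]

Answer: 1@104,5@104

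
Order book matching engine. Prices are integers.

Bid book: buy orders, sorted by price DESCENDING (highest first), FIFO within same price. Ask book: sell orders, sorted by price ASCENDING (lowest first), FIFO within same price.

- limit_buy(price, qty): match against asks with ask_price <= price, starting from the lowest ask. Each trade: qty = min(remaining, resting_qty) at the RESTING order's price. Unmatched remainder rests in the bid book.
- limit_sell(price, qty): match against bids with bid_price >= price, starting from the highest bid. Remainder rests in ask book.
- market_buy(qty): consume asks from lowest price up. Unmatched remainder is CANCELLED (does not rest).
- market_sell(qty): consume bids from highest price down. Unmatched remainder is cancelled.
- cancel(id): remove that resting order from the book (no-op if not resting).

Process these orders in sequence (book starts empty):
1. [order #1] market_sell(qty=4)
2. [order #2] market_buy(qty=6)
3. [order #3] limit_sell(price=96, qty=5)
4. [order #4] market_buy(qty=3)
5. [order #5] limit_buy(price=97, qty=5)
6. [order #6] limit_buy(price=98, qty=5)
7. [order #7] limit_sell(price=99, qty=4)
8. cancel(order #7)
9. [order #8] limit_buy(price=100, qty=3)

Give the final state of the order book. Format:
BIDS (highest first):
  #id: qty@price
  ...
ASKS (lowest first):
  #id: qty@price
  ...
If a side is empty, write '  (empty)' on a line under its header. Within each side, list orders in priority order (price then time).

After op 1 [order #1] market_sell(qty=4): fills=none; bids=[-] asks=[-]
After op 2 [order #2] market_buy(qty=6): fills=none; bids=[-] asks=[-]
After op 3 [order #3] limit_sell(price=96, qty=5): fills=none; bids=[-] asks=[#3:5@96]
After op 4 [order #4] market_buy(qty=3): fills=#4x#3:3@96; bids=[-] asks=[#3:2@96]
After op 5 [order #5] limit_buy(price=97, qty=5): fills=#5x#3:2@96; bids=[#5:3@97] asks=[-]
After op 6 [order #6] limit_buy(price=98, qty=5): fills=none; bids=[#6:5@98 #5:3@97] asks=[-]
After op 7 [order #7] limit_sell(price=99, qty=4): fills=none; bids=[#6:5@98 #5:3@97] asks=[#7:4@99]
After op 8 cancel(order #7): fills=none; bids=[#6:5@98 #5:3@97] asks=[-]
After op 9 [order #8] limit_buy(price=100, qty=3): fills=none; bids=[#8:3@100 #6:5@98 #5:3@97] asks=[-]

Answer: BIDS (highest first):
  #8: 3@100
  #6: 5@98
  #5: 3@97
ASKS (lowest first):
  (empty)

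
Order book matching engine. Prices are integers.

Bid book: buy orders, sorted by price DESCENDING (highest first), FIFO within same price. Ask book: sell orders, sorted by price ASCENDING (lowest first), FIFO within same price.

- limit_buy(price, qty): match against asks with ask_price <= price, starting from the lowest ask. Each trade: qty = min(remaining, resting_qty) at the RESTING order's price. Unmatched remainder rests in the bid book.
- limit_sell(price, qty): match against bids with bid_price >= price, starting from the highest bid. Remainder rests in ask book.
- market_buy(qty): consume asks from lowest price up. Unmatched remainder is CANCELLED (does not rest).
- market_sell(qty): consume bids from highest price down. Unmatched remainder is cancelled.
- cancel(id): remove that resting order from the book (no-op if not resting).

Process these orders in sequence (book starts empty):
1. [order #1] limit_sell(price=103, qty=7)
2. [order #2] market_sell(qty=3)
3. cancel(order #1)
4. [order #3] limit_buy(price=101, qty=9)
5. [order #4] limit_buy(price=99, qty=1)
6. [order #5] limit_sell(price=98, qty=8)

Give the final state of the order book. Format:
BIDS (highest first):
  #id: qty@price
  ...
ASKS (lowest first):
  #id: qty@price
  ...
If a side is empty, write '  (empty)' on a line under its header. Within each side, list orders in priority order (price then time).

Answer: BIDS (highest first):
  #3: 1@101
  #4: 1@99
ASKS (lowest first):
  (empty)

Derivation:
After op 1 [order #1] limit_sell(price=103, qty=7): fills=none; bids=[-] asks=[#1:7@103]
After op 2 [order #2] market_sell(qty=3): fills=none; bids=[-] asks=[#1:7@103]
After op 3 cancel(order #1): fills=none; bids=[-] asks=[-]
After op 4 [order #3] limit_buy(price=101, qty=9): fills=none; bids=[#3:9@101] asks=[-]
After op 5 [order #4] limit_buy(price=99, qty=1): fills=none; bids=[#3:9@101 #4:1@99] asks=[-]
After op 6 [order #5] limit_sell(price=98, qty=8): fills=#3x#5:8@101; bids=[#3:1@101 #4:1@99] asks=[-]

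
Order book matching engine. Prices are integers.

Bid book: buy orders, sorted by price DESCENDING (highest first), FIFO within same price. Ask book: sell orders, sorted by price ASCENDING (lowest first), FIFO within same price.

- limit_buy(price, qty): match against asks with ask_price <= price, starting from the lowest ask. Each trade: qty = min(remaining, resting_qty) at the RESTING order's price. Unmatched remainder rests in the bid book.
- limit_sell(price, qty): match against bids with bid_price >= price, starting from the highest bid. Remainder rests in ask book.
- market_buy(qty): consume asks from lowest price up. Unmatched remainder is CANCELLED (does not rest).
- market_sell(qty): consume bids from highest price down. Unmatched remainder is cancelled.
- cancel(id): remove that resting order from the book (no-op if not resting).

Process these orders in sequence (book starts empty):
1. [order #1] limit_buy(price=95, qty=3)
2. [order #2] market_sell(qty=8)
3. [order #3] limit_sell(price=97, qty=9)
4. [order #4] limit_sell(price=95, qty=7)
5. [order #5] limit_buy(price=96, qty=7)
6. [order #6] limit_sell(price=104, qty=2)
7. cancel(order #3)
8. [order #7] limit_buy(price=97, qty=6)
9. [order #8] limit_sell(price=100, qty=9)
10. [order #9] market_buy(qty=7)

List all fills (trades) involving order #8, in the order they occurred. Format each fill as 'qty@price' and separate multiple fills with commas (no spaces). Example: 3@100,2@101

After op 1 [order #1] limit_buy(price=95, qty=3): fills=none; bids=[#1:3@95] asks=[-]
After op 2 [order #2] market_sell(qty=8): fills=#1x#2:3@95; bids=[-] asks=[-]
After op 3 [order #3] limit_sell(price=97, qty=9): fills=none; bids=[-] asks=[#3:9@97]
After op 4 [order #4] limit_sell(price=95, qty=7): fills=none; bids=[-] asks=[#4:7@95 #3:9@97]
After op 5 [order #5] limit_buy(price=96, qty=7): fills=#5x#4:7@95; bids=[-] asks=[#3:9@97]
After op 6 [order #6] limit_sell(price=104, qty=2): fills=none; bids=[-] asks=[#3:9@97 #6:2@104]
After op 7 cancel(order #3): fills=none; bids=[-] asks=[#6:2@104]
After op 8 [order #7] limit_buy(price=97, qty=6): fills=none; bids=[#7:6@97] asks=[#6:2@104]
After op 9 [order #8] limit_sell(price=100, qty=9): fills=none; bids=[#7:6@97] asks=[#8:9@100 #6:2@104]
After op 10 [order #9] market_buy(qty=7): fills=#9x#8:7@100; bids=[#7:6@97] asks=[#8:2@100 #6:2@104]

Answer: 7@100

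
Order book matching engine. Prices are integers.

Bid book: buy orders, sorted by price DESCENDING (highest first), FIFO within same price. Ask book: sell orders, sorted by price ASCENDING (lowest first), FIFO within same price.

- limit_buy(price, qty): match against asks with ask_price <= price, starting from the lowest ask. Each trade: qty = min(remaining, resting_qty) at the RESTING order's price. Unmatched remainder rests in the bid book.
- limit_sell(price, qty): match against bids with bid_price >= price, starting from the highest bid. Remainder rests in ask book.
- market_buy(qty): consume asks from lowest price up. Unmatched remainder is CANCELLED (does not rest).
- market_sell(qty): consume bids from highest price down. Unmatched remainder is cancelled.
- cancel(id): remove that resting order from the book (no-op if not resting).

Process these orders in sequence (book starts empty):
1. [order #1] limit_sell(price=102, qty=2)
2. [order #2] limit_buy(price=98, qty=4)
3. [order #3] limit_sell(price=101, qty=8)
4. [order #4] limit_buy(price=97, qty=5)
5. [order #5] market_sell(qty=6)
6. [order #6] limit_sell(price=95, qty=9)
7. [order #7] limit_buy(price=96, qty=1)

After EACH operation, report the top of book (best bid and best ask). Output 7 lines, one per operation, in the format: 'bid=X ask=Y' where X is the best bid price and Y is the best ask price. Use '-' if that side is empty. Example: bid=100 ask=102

Answer: bid=- ask=102
bid=98 ask=102
bid=98 ask=101
bid=98 ask=101
bid=97 ask=101
bid=- ask=95
bid=- ask=95

Derivation:
After op 1 [order #1] limit_sell(price=102, qty=2): fills=none; bids=[-] asks=[#1:2@102]
After op 2 [order #2] limit_buy(price=98, qty=4): fills=none; bids=[#2:4@98] asks=[#1:2@102]
After op 3 [order #3] limit_sell(price=101, qty=8): fills=none; bids=[#2:4@98] asks=[#3:8@101 #1:2@102]
After op 4 [order #4] limit_buy(price=97, qty=5): fills=none; bids=[#2:4@98 #4:5@97] asks=[#3:8@101 #1:2@102]
After op 5 [order #5] market_sell(qty=6): fills=#2x#5:4@98 #4x#5:2@97; bids=[#4:3@97] asks=[#3:8@101 #1:2@102]
After op 6 [order #6] limit_sell(price=95, qty=9): fills=#4x#6:3@97; bids=[-] asks=[#6:6@95 #3:8@101 #1:2@102]
After op 7 [order #7] limit_buy(price=96, qty=1): fills=#7x#6:1@95; bids=[-] asks=[#6:5@95 #3:8@101 #1:2@102]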